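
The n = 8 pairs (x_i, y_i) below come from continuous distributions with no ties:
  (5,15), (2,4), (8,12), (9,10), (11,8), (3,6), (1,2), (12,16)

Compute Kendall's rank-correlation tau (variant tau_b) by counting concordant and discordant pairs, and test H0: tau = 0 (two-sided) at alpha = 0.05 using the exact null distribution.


Step 1: Enumerate the 28 unordered pairs (i,j) with i<j and classify each by sign(x_j-x_i) * sign(y_j-y_i).
  (1,2):dx=-3,dy=-11->C; (1,3):dx=+3,dy=-3->D; (1,4):dx=+4,dy=-5->D; (1,5):dx=+6,dy=-7->D
  (1,6):dx=-2,dy=-9->C; (1,7):dx=-4,dy=-13->C; (1,8):dx=+7,dy=+1->C; (2,3):dx=+6,dy=+8->C
  (2,4):dx=+7,dy=+6->C; (2,5):dx=+9,dy=+4->C; (2,6):dx=+1,dy=+2->C; (2,7):dx=-1,dy=-2->C
  (2,8):dx=+10,dy=+12->C; (3,4):dx=+1,dy=-2->D; (3,5):dx=+3,dy=-4->D; (3,6):dx=-5,dy=-6->C
  (3,7):dx=-7,dy=-10->C; (3,8):dx=+4,dy=+4->C; (4,5):dx=+2,dy=-2->D; (4,6):dx=-6,dy=-4->C
  (4,7):dx=-8,dy=-8->C; (4,8):dx=+3,dy=+6->C; (5,6):dx=-8,dy=-2->C; (5,7):dx=-10,dy=-6->C
  (5,8):dx=+1,dy=+8->C; (6,7):dx=-2,dy=-4->C; (6,8):dx=+9,dy=+10->C; (7,8):dx=+11,dy=+14->C
Step 2: C = 22, D = 6, total pairs = 28.
Step 3: tau = (C - D)/(n(n-1)/2) = (22 - 6)/28 = 0.571429.
Step 4: Exact two-sided p-value (enumerate n! = 40320 permutations of y under H0): p = 0.061012.
Step 5: alpha = 0.05. fail to reject H0.

tau_b = 0.5714 (C=22, D=6), p = 0.061012, fail to reject H0.


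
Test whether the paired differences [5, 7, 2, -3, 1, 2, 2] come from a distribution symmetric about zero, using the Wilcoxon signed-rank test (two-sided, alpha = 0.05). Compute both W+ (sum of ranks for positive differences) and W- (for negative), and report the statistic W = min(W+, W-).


Step 1: Drop any zero differences (none here) and take |d_i|.
|d| = [5, 7, 2, 3, 1, 2, 2]
Step 2: Midrank |d_i| (ties get averaged ranks).
ranks: |5|->6, |7|->7, |2|->3, |3|->5, |1|->1, |2|->3, |2|->3
Step 3: Attach original signs; sum ranks with positive sign and with negative sign.
W+ = 6 + 7 + 3 + 1 + 3 + 3 = 23
W- = 5 = 5
(Check: W+ + W- = 28 should equal n(n+1)/2 = 28.)
Step 4: Test statistic W = min(W+, W-) = 5.
Step 5: Ties in |d|, so use the tie-corrected normal approximation.
        E[W] = n(n+1)/4 = 7*8/4 = 14.
        Tie groups: |d|=2 (t=3); sum(t^3 - t) = 24.
        Var[W] = n(n+1)(2n+1)/24 - sum(t^3-t)/48 = 840/24 - 24/48 = 34.5.
        z = (W - E[W]) / sqrt(Var[W]) = (5 - 14) / 5.8737 = -1.5323.
        Two-sided p = 2*Phi(z) = 0.125458.
Step 6: alpha = 0.05. fail to reject H0.

W+ = 23, W- = 5, W = min = 5, p = 0.125458, fail to reject H0.


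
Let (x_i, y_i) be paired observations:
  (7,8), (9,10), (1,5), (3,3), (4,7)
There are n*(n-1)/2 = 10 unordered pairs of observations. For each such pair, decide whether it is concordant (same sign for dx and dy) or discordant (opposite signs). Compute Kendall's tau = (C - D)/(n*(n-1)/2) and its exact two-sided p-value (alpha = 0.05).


Step 1: Enumerate the 10 unordered pairs (i,j) with i<j and classify each by sign(x_j-x_i) * sign(y_j-y_i).
  (1,2):dx=+2,dy=+2->C; (1,3):dx=-6,dy=-3->C; (1,4):dx=-4,dy=-5->C; (1,5):dx=-3,dy=-1->C
  (2,3):dx=-8,dy=-5->C; (2,4):dx=-6,dy=-7->C; (2,5):dx=-5,dy=-3->C; (3,4):dx=+2,dy=-2->D
  (3,5):dx=+3,dy=+2->C; (4,5):dx=+1,dy=+4->C
Step 2: C = 9, D = 1, total pairs = 10.
Step 3: tau = (C - D)/(n(n-1)/2) = (9 - 1)/10 = 0.800000.
Step 4: Exact two-sided p-value (enumerate n! = 120 permutations of y under H0): p = 0.083333.
Step 5: alpha = 0.05. fail to reject H0.

tau_b = 0.8000 (C=9, D=1), p = 0.083333, fail to reject H0.


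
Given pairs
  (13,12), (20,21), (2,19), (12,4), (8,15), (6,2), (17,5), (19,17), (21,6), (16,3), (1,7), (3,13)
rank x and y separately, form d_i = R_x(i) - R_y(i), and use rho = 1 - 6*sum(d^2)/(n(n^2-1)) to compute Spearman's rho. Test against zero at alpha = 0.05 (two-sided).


Step 1: Rank x and y separately (midranks; no ties here).
rank(x): 13->7, 20->11, 2->2, 12->6, 8->5, 6->4, 17->9, 19->10, 21->12, 16->8, 1->1, 3->3
rank(y): 12->7, 21->12, 19->11, 4->3, 15->9, 2->1, 5->4, 17->10, 6->5, 3->2, 7->6, 13->8
Step 2: d_i = R_x(i) - R_y(i); compute d_i^2.
  (7-7)^2=0, (11-12)^2=1, (2-11)^2=81, (6-3)^2=9, (5-9)^2=16, (4-1)^2=9, (9-4)^2=25, (10-10)^2=0, (12-5)^2=49, (8-2)^2=36, (1-6)^2=25, (3-8)^2=25
sum(d^2) = 276.
Step 3: rho = 1 - 6*276 / (12*(12^2 - 1)) = 1 - 1656/1716 = 0.034965.
Step 4: Under H0, t = rho * sqrt((n-2)/(1-rho^2)) = 0.1106 ~ t(10).
Step 5: Two-sided p-value from the t-distribution with 10 df = 0.914093.
Step 6: alpha = 0.05. fail to reject H0.

rho = 0.0350, p = 0.914093, fail to reject H0 at alpha = 0.05.


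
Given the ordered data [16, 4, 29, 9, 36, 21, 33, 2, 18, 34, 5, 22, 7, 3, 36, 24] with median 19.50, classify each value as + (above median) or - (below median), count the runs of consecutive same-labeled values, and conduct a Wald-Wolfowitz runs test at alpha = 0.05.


Step 1: Compute median = 19.50; label A = above, B = below.
Labels in order: BBABAAABBABABBAA  (n_A = 8, n_B = 8)
Step 2: Count runs R = 10.
Step 3: Under H0 (random ordering), E[R] = 2*n_A*n_B/(n_A+n_B) + 1 = 2*8*8/16 + 1 = 9.0000.
        Var[R] = 2*n_A*n_B*(2*n_A*n_B - n_A - n_B) / ((n_A+n_B)^2 * (n_A+n_B-1)) = 14336/3840 = 3.7333.
        SD[R] = 1.9322.
Step 4: Continuity-corrected z = (R - 0.5 - E[R]) / SD[R] = (10 - 0.5 - 9.0000) / 1.9322 = 0.2588.
Step 5: Two-sided p-value via normal approximation = 2*(1 - Phi(|z|)) = 0.795809.
Step 6: alpha = 0.05. fail to reject H0.

R = 10, z = 0.2588, p = 0.795809, fail to reject H0.


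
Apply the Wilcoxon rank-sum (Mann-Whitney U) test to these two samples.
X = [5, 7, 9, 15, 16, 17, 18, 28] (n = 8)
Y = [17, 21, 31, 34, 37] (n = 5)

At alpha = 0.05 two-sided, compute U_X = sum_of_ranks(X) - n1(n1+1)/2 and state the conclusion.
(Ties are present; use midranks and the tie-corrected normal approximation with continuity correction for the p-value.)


Step 1: Combine and sort all 13 observations; assign midranks.
sorted (value, group): (5,X), (7,X), (9,X), (15,X), (16,X), (17,X), (17,Y), (18,X), (21,Y), (28,X), (31,Y), (34,Y), (37,Y)
ranks: 5->1, 7->2, 9->3, 15->4, 16->5, 17->6.5, 17->6.5, 18->8, 21->9, 28->10, 31->11, 34->12, 37->13
Step 2: Rank sum for X: R1 = 1 + 2 + 3 + 4 + 5 + 6.5 + 8 + 10 = 39.5.
Step 3: U_X = R1 - n1(n1+1)/2 = 39.5 - 8*9/2 = 39.5 - 36 = 3.5.
       U_Y = n1*n2 - U_X = 40 - 3.5 = 36.5.
Step 4: Ties are present, so use the tie-corrected normal approximation (with continuity correction) for the p-value.
Step 5: p-value = 0.019007; compare to alpha = 0.05. reject H0.

U_X = 3.5, p = 0.019007, reject H0 at alpha = 0.05.


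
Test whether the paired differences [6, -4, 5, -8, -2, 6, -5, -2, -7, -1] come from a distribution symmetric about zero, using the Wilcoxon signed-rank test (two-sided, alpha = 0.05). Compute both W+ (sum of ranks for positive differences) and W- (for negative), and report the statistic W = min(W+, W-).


Step 1: Drop any zero differences (none here) and take |d_i|.
|d| = [6, 4, 5, 8, 2, 6, 5, 2, 7, 1]
Step 2: Midrank |d_i| (ties get averaged ranks).
ranks: |6|->7.5, |4|->4, |5|->5.5, |8|->10, |2|->2.5, |6|->7.5, |5|->5.5, |2|->2.5, |7|->9, |1|->1
Step 3: Attach original signs; sum ranks with positive sign and with negative sign.
W+ = 7.5 + 5.5 + 7.5 = 20.5
W- = 4 + 10 + 2.5 + 5.5 + 2.5 + 9 + 1 = 34.5
(Check: W+ + W- = 55 should equal n(n+1)/2 = 55.)
Step 4: Test statistic W = min(W+, W-) = 20.5.
Step 5: Ties in |d|, so use the tie-corrected normal approximation.
        E[W] = n(n+1)/4 = 10*11/4 = 27.5.
        Tie groups: |d|=2 (t=2), |d|=5 (t=2), |d|=6 (t=2); sum(t^3 - t) = 18.
        Var[W] = n(n+1)(2n+1)/24 - sum(t^3-t)/48 = 2310/24 - 18/48 = 95.875.
        z = (W - E[W]) / sqrt(Var[W]) = (20.5 - 27.5) / 9.7916 = -0.7149.
        Two-sided p = 2*Phi(z) = 0.474671.
Step 6: alpha = 0.05. fail to reject H0.

W+ = 20.5, W- = 34.5, W = min = 20.5, p = 0.474671, fail to reject H0.


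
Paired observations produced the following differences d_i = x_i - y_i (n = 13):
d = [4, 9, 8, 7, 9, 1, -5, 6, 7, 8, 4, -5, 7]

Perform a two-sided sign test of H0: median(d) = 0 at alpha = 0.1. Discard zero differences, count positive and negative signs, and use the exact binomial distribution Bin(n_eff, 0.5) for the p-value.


Step 1: Discard zero differences. Original n = 13; n_eff = number of nonzero differences = 13.
Nonzero differences (with sign): +4, +9, +8, +7, +9, +1, -5, +6, +7, +8, +4, -5, +7
Step 2: Count signs: positive = 11, negative = 2.
Step 3: Under H0: P(positive) = 0.5, so the number of positives S ~ Bin(13, 0.5).
Step 4: Two-sided exact p-value = sum of Bin(13,0.5) probabilities at or below the observed probability = 0.022461.
Step 5: alpha = 0.1. reject H0.

n_eff = 13, pos = 11, neg = 2, p = 0.022461, reject H0.


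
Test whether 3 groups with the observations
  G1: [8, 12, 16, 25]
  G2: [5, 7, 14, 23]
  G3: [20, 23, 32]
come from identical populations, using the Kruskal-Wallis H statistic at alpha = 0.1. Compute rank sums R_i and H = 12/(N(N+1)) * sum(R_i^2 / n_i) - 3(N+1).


Step 1: Combine all N = 11 observations and assign midranks.
sorted (value, group, rank): (5,G2,1), (7,G2,2), (8,G1,3), (12,G1,4), (14,G2,5), (16,G1,6), (20,G3,7), (23,G2,8.5), (23,G3,8.5), (25,G1,10), (32,G3,11)
Step 2: Sum ranks within each group.
R_1 = 23 (n_1 = 4)
R_2 = 16.5 (n_2 = 4)
R_3 = 26.5 (n_3 = 3)
Step 3: H = 12/(N(N+1)) * sum(R_i^2/n_i) - 3(N+1)
     = 12/(11*12) * (23^2/4 + 16.5^2/4 + 26.5^2/3) - 3*12
     = 0.090909 * 434.396 - 36
     = 3.490530.
Step 4: Ties present; correction factor C = 1 - 6/(11^3 - 11) = 0.995455. Corrected H = 3.490530 / 0.995455 = 3.506469.
Step 5: Under H0, H ~ chi^2(2); p-value = 0.173213.
Step 6: alpha = 0.1. fail to reject H0.

H = 3.5065, df = 2, p = 0.173213, fail to reject H0.


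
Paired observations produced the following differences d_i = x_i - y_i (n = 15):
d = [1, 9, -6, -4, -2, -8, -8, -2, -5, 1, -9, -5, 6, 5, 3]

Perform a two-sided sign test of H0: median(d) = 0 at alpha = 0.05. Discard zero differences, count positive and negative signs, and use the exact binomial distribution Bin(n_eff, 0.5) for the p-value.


Step 1: Discard zero differences. Original n = 15; n_eff = number of nonzero differences = 15.
Nonzero differences (with sign): +1, +9, -6, -4, -2, -8, -8, -2, -5, +1, -9, -5, +6, +5, +3
Step 2: Count signs: positive = 6, negative = 9.
Step 3: Under H0: P(positive) = 0.5, so the number of positives S ~ Bin(15, 0.5).
Step 4: Two-sided exact p-value = sum of Bin(15,0.5) probabilities at or below the observed probability = 0.607239.
Step 5: alpha = 0.05. fail to reject H0.

n_eff = 15, pos = 6, neg = 9, p = 0.607239, fail to reject H0.


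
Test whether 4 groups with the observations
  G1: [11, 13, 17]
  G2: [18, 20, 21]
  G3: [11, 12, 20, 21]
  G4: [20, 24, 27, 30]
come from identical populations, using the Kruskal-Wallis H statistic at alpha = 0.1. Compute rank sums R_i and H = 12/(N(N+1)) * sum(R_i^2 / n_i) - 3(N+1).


Step 1: Combine all N = 14 observations and assign midranks.
sorted (value, group, rank): (11,G1,1.5), (11,G3,1.5), (12,G3,3), (13,G1,4), (17,G1,5), (18,G2,6), (20,G2,8), (20,G3,8), (20,G4,8), (21,G2,10.5), (21,G3,10.5), (24,G4,12), (27,G4,13), (30,G4,14)
Step 2: Sum ranks within each group.
R_1 = 10.5 (n_1 = 3)
R_2 = 24.5 (n_2 = 3)
R_3 = 23 (n_3 = 4)
R_4 = 47 (n_4 = 4)
Step 3: H = 12/(N(N+1)) * sum(R_i^2/n_i) - 3(N+1)
     = 12/(14*15) * (10.5^2/3 + 24.5^2/3 + 23^2/4 + 47^2/4) - 3*15
     = 0.057143 * 921.333 - 45
     = 7.647619.
Step 4: Ties present; correction factor C = 1 - 36/(14^3 - 14) = 0.986813. Corrected H = 7.647619 / 0.986813 = 7.749814.
Step 5: Under H0, H ~ chi^2(3); p-value = 0.051475.
Step 6: alpha = 0.1. reject H0.

H = 7.7498, df = 3, p = 0.051475, reject H0.


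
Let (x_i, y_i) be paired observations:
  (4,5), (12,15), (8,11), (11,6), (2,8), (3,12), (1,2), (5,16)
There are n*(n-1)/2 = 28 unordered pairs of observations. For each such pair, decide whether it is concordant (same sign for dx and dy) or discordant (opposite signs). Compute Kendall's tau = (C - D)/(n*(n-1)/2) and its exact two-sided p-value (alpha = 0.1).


Step 1: Enumerate the 28 unordered pairs (i,j) with i<j and classify each by sign(x_j-x_i) * sign(y_j-y_i).
  (1,2):dx=+8,dy=+10->C; (1,3):dx=+4,dy=+6->C; (1,4):dx=+7,dy=+1->C; (1,5):dx=-2,dy=+3->D
  (1,6):dx=-1,dy=+7->D; (1,7):dx=-3,dy=-3->C; (1,8):dx=+1,dy=+11->C; (2,3):dx=-4,dy=-4->C
  (2,4):dx=-1,dy=-9->C; (2,5):dx=-10,dy=-7->C; (2,6):dx=-9,dy=-3->C; (2,7):dx=-11,dy=-13->C
  (2,8):dx=-7,dy=+1->D; (3,4):dx=+3,dy=-5->D; (3,5):dx=-6,dy=-3->C; (3,6):dx=-5,dy=+1->D
  (3,7):dx=-7,dy=-9->C; (3,8):dx=-3,dy=+5->D; (4,5):dx=-9,dy=+2->D; (4,6):dx=-8,dy=+6->D
  (4,7):dx=-10,dy=-4->C; (4,8):dx=-6,dy=+10->D; (5,6):dx=+1,dy=+4->C; (5,7):dx=-1,dy=-6->C
  (5,8):dx=+3,dy=+8->C; (6,7):dx=-2,dy=-10->C; (6,8):dx=+2,dy=+4->C; (7,8):dx=+4,dy=+14->C
Step 2: C = 19, D = 9, total pairs = 28.
Step 3: tau = (C - D)/(n(n-1)/2) = (19 - 9)/28 = 0.357143.
Step 4: Exact two-sided p-value (enumerate n! = 40320 permutations of y under H0): p = 0.275099.
Step 5: alpha = 0.1. fail to reject H0.

tau_b = 0.3571 (C=19, D=9), p = 0.275099, fail to reject H0.


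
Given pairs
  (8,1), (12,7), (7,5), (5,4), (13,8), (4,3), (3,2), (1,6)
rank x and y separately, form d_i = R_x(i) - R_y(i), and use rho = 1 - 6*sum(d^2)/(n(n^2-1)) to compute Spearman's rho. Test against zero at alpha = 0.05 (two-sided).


Step 1: Rank x and y separately (midranks; no ties here).
rank(x): 8->6, 12->7, 7->5, 5->4, 13->8, 4->3, 3->2, 1->1
rank(y): 1->1, 7->7, 5->5, 4->4, 8->8, 3->3, 2->2, 6->6
Step 2: d_i = R_x(i) - R_y(i); compute d_i^2.
  (6-1)^2=25, (7-7)^2=0, (5-5)^2=0, (4-4)^2=0, (8-8)^2=0, (3-3)^2=0, (2-2)^2=0, (1-6)^2=25
sum(d^2) = 50.
Step 3: rho = 1 - 6*50 / (8*(8^2 - 1)) = 1 - 300/504 = 0.404762.
Step 4: Under H0, t = rho * sqrt((n-2)/(1-rho^2)) = 1.0842 ~ t(6).
Step 5: Two-sided p-value from the t-distribution with 6 df = 0.319889.
Step 6: alpha = 0.05. fail to reject H0.

rho = 0.4048, p = 0.319889, fail to reject H0 at alpha = 0.05.


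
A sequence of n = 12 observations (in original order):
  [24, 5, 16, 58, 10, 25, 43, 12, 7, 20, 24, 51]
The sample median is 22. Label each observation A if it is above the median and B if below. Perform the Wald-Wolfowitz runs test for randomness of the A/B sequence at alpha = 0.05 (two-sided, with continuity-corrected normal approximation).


Step 1: Compute median = 22; label A = above, B = below.
Labels in order: ABBABAABBBAA  (n_A = 6, n_B = 6)
Step 2: Count runs R = 7.
Step 3: Under H0 (random ordering), E[R] = 2*n_A*n_B/(n_A+n_B) + 1 = 2*6*6/12 + 1 = 7.0000.
        Var[R] = 2*n_A*n_B*(2*n_A*n_B - n_A - n_B) / ((n_A+n_B)^2 * (n_A+n_B-1)) = 4320/1584 = 2.7273.
        SD[R] = 1.6514.
Step 4: R = E[R], so z = 0 with no continuity correction.
Step 5: Two-sided p-value via normal approximation = 2*(1 - Phi(|z|)) = 1.000000.
Step 6: alpha = 0.05. fail to reject H0.

R = 7, z = 0.0000, p = 1.000000, fail to reject H0.


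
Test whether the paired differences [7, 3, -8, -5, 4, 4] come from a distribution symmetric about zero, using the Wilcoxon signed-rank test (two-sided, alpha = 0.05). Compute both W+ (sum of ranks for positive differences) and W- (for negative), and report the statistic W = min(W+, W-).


Step 1: Drop any zero differences (none here) and take |d_i|.
|d| = [7, 3, 8, 5, 4, 4]
Step 2: Midrank |d_i| (ties get averaged ranks).
ranks: |7|->5, |3|->1, |8|->6, |5|->4, |4|->2.5, |4|->2.5
Step 3: Attach original signs; sum ranks with positive sign and with negative sign.
W+ = 5 + 1 + 2.5 + 2.5 = 11
W- = 6 + 4 = 10
(Check: W+ + W- = 21 should equal n(n+1)/2 = 21.)
Step 4: Test statistic W = min(W+, W-) = 10.
Step 5: Ties in |d|, so use the tie-corrected normal approximation.
        E[W] = n(n+1)/4 = 6*7/4 = 10.5.
        Tie groups: |d|=4 (t=2); sum(t^3 - t) = 6.
        Var[W] = n(n+1)(2n+1)/24 - sum(t^3-t)/48 = 546/24 - 6/48 = 22.625.
        z = (W - E[W]) / sqrt(Var[W]) = (10 - 10.5) / 4.7566 = -0.1051.
        Two-sided p = 2*Phi(z) = 0.916282.
Step 6: alpha = 0.05. fail to reject H0.

W+ = 11, W- = 10, W = min = 10, p = 0.916282, fail to reject H0.


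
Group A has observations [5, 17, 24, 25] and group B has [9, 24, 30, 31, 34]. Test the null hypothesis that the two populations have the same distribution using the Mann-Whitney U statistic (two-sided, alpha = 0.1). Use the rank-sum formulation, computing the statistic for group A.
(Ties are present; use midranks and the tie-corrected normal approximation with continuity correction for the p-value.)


Step 1: Combine and sort all 9 observations; assign midranks.
sorted (value, group): (5,X), (9,Y), (17,X), (24,X), (24,Y), (25,X), (30,Y), (31,Y), (34,Y)
ranks: 5->1, 9->2, 17->3, 24->4.5, 24->4.5, 25->6, 30->7, 31->8, 34->9
Step 2: Rank sum for X: R1 = 1 + 3 + 4.5 + 6 = 14.5.
Step 3: U_X = R1 - n1(n1+1)/2 = 14.5 - 4*5/2 = 14.5 - 10 = 4.5.
       U_Y = n1*n2 - U_X = 20 - 4.5 = 15.5.
Step 4: Ties are present, so use the tie-corrected normal approximation (with continuity correction) for the p-value.
Step 5: p-value = 0.218742; compare to alpha = 0.1. fail to reject H0.

U_X = 4.5, p = 0.218742, fail to reject H0 at alpha = 0.1.


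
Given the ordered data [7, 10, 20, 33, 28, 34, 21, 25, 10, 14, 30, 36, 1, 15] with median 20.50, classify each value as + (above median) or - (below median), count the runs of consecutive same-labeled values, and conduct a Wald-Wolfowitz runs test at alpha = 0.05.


Step 1: Compute median = 20.50; label A = above, B = below.
Labels in order: BBBAAAAABBAABB  (n_A = 7, n_B = 7)
Step 2: Count runs R = 5.
Step 3: Under H0 (random ordering), E[R] = 2*n_A*n_B/(n_A+n_B) + 1 = 2*7*7/14 + 1 = 8.0000.
        Var[R] = 2*n_A*n_B*(2*n_A*n_B - n_A - n_B) / ((n_A+n_B)^2 * (n_A+n_B-1)) = 8232/2548 = 3.2308.
        SD[R] = 1.7974.
Step 4: Continuity-corrected z = (R + 0.5 - E[R]) / SD[R] = (5 + 0.5 - 8.0000) / 1.7974 = -1.3909.
Step 5: Two-sided p-value via normal approximation = 2*(1 - Phi(|z|)) = 0.164264.
Step 6: alpha = 0.05. fail to reject H0.

R = 5, z = -1.3909, p = 0.164264, fail to reject H0.


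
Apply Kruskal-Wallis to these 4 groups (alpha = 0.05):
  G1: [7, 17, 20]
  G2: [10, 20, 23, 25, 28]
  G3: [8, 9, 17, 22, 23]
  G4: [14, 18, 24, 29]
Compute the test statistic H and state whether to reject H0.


Step 1: Combine all N = 17 observations and assign midranks.
sorted (value, group, rank): (7,G1,1), (8,G3,2), (9,G3,3), (10,G2,4), (14,G4,5), (17,G1,6.5), (17,G3,6.5), (18,G4,8), (20,G1,9.5), (20,G2,9.5), (22,G3,11), (23,G2,12.5), (23,G3,12.5), (24,G4,14), (25,G2,15), (28,G2,16), (29,G4,17)
Step 2: Sum ranks within each group.
R_1 = 17 (n_1 = 3)
R_2 = 57 (n_2 = 5)
R_3 = 35 (n_3 = 5)
R_4 = 44 (n_4 = 4)
Step 3: H = 12/(N(N+1)) * sum(R_i^2/n_i) - 3(N+1)
     = 12/(17*18) * (17^2/3 + 57^2/5 + 35^2/5 + 44^2/4) - 3*18
     = 0.039216 * 1475.13 - 54
     = 3.848366.
Step 4: Ties present; correction factor C = 1 - 18/(17^3 - 17) = 0.996324. Corrected H = 3.848366 / 0.996324 = 3.862567.
Step 5: Under H0, H ~ chi^2(3); p-value = 0.276692.
Step 6: alpha = 0.05. fail to reject H0.

H = 3.8626, df = 3, p = 0.276692, fail to reject H0.


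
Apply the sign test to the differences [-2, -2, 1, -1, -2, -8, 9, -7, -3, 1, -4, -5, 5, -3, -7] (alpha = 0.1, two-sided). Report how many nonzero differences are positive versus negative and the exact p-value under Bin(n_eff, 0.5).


Step 1: Discard zero differences. Original n = 15; n_eff = number of nonzero differences = 15.
Nonzero differences (with sign): -2, -2, +1, -1, -2, -8, +9, -7, -3, +1, -4, -5, +5, -3, -7
Step 2: Count signs: positive = 4, negative = 11.
Step 3: Under H0: P(positive) = 0.5, so the number of positives S ~ Bin(15, 0.5).
Step 4: Two-sided exact p-value = sum of Bin(15,0.5) probabilities at or below the observed probability = 0.118469.
Step 5: alpha = 0.1. fail to reject H0.

n_eff = 15, pos = 4, neg = 11, p = 0.118469, fail to reject H0.


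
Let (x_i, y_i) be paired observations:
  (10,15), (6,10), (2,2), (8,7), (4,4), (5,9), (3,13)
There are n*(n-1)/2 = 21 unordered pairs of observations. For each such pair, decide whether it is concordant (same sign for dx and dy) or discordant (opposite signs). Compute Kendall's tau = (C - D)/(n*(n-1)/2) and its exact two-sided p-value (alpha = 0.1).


Step 1: Enumerate the 21 unordered pairs (i,j) with i<j and classify each by sign(x_j-x_i) * sign(y_j-y_i).
  (1,2):dx=-4,dy=-5->C; (1,3):dx=-8,dy=-13->C; (1,4):dx=-2,dy=-8->C; (1,5):dx=-6,dy=-11->C
  (1,6):dx=-5,dy=-6->C; (1,7):dx=-7,dy=-2->C; (2,3):dx=-4,dy=-8->C; (2,4):dx=+2,dy=-3->D
  (2,5):dx=-2,dy=-6->C; (2,6):dx=-1,dy=-1->C; (2,7):dx=-3,dy=+3->D; (3,4):dx=+6,dy=+5->C
  (3,5):dx=+2,dy=+2->C; (3,6):dx=+3,dy=+7->C; (3,7):dx=+1,dy=+11->C; (4,5):dx=-4,dy=-3->C
  (4,6):dx=-3,dy=+2->D; (4,7):dx=-5,dy=+6->D; (5,6):dx=+1,dy=+5->C; (5,7):dx=-1,dy=+9->D
  (6,7):dx=-2,dy=+4->D
Step 2: C = 15, D = 6, total pairs = 21.
Step 3: tau = (C - D)/(n(n-1)/2) = (15 - 6)/21 = 0.428571.
Step 4: Exact two-sided p-value (enumerate n! = 5040 permutations of y under H0): p = 0.238889.
Step 5: alpha = 0.1. fail to reject H0.

tau_b = 0.4286 (C=15, D=6), p = 0.238889, fail to reject H0.


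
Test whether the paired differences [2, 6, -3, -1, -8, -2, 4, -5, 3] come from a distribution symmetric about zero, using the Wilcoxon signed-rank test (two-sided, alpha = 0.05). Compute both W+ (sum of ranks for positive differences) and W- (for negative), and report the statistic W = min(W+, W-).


Step 1: Drop any zero differences (none here) and take |d_i|.
|d| = [2, 6, 3, 1, 8, 2, 4, 5, 3]
Step 2: Midrank |d_i| (ties get averaged ranks).
ranks: |2|->2.5, |6|->8, |3|->4.5, |1|->1, |8|->9, |2|->2.5, |4|->6, |5|->7, |3|->4.5
Step 3: Attach original signs; sum ranks with positive sign and with negative sign.
W+ = 2.5 + 8 + 6 + 4.5 = 21
W- = 4.5 + 1 + 9 + 2.5 + 7 = 24
(Check: W+ + W- = 45 should equal n(n+1)/2 = 45.)
Step 4: Test statistic W = min(W+, W-) = 21.
Step 5: Ties in |d|, so use the tie-corrected normal approximation.
        E[W] = n(n+1)/4 = 9*10/4 = 22.5.
        Tie groups: |d|=2 (t=2), |d|=3 (t=2); sum(t^3 - t) = 12.
        Var[W] = n(n+1)(2n+1)/24 - sum(t^3-t)/48 = 1710/24 - 12/48 = 71.
        z = (W - E[W]) / sqrt(Var[W]) = (21 - 22.5) / 8.4261 = -0.1780.
        Two-sided p = 2*Phi(z) = 0.858709.
Step 6: alpha = 0.05. fail to reject H0.

W+ = 21, W- = 24, W = min = 21, p = 0.858709, fail to reject H0.


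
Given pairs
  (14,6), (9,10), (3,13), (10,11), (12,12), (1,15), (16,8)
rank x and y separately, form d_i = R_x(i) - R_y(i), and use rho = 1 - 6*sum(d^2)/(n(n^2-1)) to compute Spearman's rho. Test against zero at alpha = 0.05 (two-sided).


Step 1: Rank x and y separately (midranks; no ties here).
rank(x): 14->6, 9->3, 3->2, 10->4, 12->5, 1->1, 16->7
rank(y): 6->1, 10->3, 13->6, 11->4, 12->5, 15->7, 8->2
Step 2: d_i = R_x(i) - R_y(i); compute d_i^2.
  (6-1)^2=25, (3-3)^2=0, (2-6)^2=16, (4-4)^2=0, (5-5)^2=0, (1-7)^2=36, (7-2)^2=25
sum(d^2) = 102.
Step 3: rho = 1 - 6*102 / (7*(7^2 - 1)) = 1 - 612/336 = -0.821429.
Step 4: Under H0, t = rho * sqrt((n-2)/(1-rho^2)) = -3.2206 ~ t(5).
Step 5: Two-sided p-value from the t-distribution with 5 df = 0.023449.
Step 6: alpha = 0.05. reject H0.

rho = -0.8214, p = 0.023449, reject H0 at alpha = 0.05.


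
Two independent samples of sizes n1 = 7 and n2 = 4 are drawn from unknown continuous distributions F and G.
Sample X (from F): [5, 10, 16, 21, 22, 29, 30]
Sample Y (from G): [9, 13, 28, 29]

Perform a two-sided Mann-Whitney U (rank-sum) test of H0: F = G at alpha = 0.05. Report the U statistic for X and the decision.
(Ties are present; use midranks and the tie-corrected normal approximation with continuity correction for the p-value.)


Step 1: Combine and sort all 11 observations; assign midranks.
sorted (value, group): (5,X), (9,Y), (10,X), (13,Y), (16,X), (21,X), (22,X), (28,Y), (29,X), (29,Y), (30,X)
ranks: 5->1, 9->2, 10->3, 13->4, 16->5, 21->6, 22->7, 28->8, 29->9.5, 29->9.5, 30->11
Step 2: Rank sum for X: R1 = 1 + 3 + 5 + 6 + 7 + 9.5 + 11 = 42.5.
Step 3: U_X = R1 - n1(n1+1)/2 = 42.5 - 7*8/2 = 42.5 - 28 = 14.5.
       U_Y = n1*n2 - U_X = 28 - 14.5 = 13.5.
Step 4: Ties are present, so use the tie-corrected normal approximation (with continuity correction) for the p-value.
Step 5: p-value = 1.000000; compare to alpha = 0.05. fail to reject H0.

U_X = 14.5, p = 1.000000, fail to reject H0 at alpha = 0.05.


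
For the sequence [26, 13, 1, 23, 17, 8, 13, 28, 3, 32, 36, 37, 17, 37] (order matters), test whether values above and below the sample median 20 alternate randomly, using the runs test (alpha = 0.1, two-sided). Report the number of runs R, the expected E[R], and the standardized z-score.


Step 1: Compute median = 20; label A = above, B = below.
Labels in order: ABBABBBABAAABA  (n_A = 7, n_B = 7)
Step 2: Count runs R = 9.
Step 3: Under H0 (random ordering), E[R] = 2*n_A*n_B/(n_A+n_B) + 1 = 2*7*7/14 + 1 = 8.0000.
        Var[R] = 2*n_A*n_B*(2*n_A*n_B - n_A - n_B) / ((n_A+n_B)^2 * (n_A+n_B-1)) = 8232/2548 = 3.2308.
        SD[R] = 1.7974.
Step 4: Continuity-corrected z = (R - 0.5 - E[R]) / SD[R] = (9 - 0.5 - 8.0000) / 1.7974 = 0.2782.
Step 5: Two-sided p-value via normal approximation = 2*(1 - Phi(|z|)) = 0.780879.
Step 6: alpha = 0.1. fail to reject H0.

R = 9, z = 0.2782, p = 0.780879, fail to reject H0.


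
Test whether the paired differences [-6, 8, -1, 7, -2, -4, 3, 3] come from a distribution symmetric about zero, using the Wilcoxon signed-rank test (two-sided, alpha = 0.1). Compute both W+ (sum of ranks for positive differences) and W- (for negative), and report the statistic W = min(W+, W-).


Step 1: Drop any zero differences (none here) and take |d_i|.
|d| = [6, 8, 1, 7, 2, 4, 3, 3]
Step 2: Midrank |d_i| (ties get averaged ranks).
ranks: |6|->6, |8|->8, |1|->1, |7|->7, |2|->2, |4|->5, |3|->3.5, |3|->3.5
Step 3: Attach original signs; sum ranks with positive sign and with negative sign.
W+ = 8 + 7 + 3.5 + 3.5 = 22
W- = 6 + 1 + 2 + 5 = 14
(Check: W+ + W- = 36 should equal n(n+1)/2 = 36.)
Step 4: Test statistic W = min(W+, W-) = 14.
Step 5: Ties in |d|, so use the tie-corrected normal approximation.
        E[W] = n(n+1)/4 = 8*9/4 = 18.
        Tie groups: |d|=3 (t=2); sum(t^3 - t) = 6.
        Var[W] = n(n+1)(2n+1)/24 - sum(t^3-t)/48 = 1224/24 - 6/48 = 50.875.
        z = (W - E[W]) / sqrt(Var[W]) = (14 - 18) / 7.1327 = -0.5608.
        Two-sided p = 2*Phi(z) = 0.574934.
Step 6: alpha = 0.1. fail to reject H0.

W+ = 22, W- = 14, W = min = 14, p = 0.574934, fail to reject H0.


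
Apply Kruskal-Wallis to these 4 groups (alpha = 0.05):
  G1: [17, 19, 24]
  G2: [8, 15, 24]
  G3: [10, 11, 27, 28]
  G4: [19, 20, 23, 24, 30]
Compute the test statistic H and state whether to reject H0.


Step 1: Combine all N = 15 observations and assign midranks.
sorted (value, group, rank): (8,G2,1), (10,G3,2), (11,G3,3), (15,G2,4), (17,G1,5), (19,G1,6.5), (19,G4,6.5), (20,G4,8), (23,G4,9), (24,G1,11), (24,G2,11), (24,G4,11), (27,G3,13), (28,G3,14), (30,G4,15)
Step 2: Sum ranks within each group.
R_1 = 22.5 (n_1 = 3)
R_2 = 16 (n_2 = 3)
R_3 = 32 (n_3 = 4)
R_4 = 49.5 (n_4 = 5)
Step 3: H = 12/(N(N+1)) * sum(R_i^2/n_i) - 3(N+1)
     = 12/(15*16) * (22.5^2/3 + 16^2/3 + 32^2/4 + 49.5^2/5) - 3*16
     = 0.050000 * 1000.13 - 48
     = 2.006667.
Step 4: Ties present; correction factor C = 1 - 30/(15^3 - 15) = 0.991071. Corrected H = 2.006667 / 0.991071 = 2.024745.
Step 5: Under H0, H ~ chi^2(3); p-value = 0.567287.
Step 6: alpha = 0.05. fail to reject H0.

H = 2.0247, df = 3, p = 0.567287, fail to reject H0.


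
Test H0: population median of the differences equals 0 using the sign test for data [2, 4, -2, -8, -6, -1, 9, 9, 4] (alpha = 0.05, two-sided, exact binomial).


Step 1: Discard zero differences. Original n = 9; n_eff = number of nonzero differences = 9.
Nonzero differences (with sign): +2, +4, -2, -8, -6, -1, +9, +9, +4
Step 2: Count signs: positive = 5, negative = 4.
Step 3: Under H0: P(positive) = 0.5, so the number of positives S ~ Bin(9, 0.5).
Step 4: Two-sided exact p-value = sum of Bin(9,0.5) probabilities at or below the observed probability = 1.000000.
Step 5: alpha = 0.05. fail to reject H0.

n_eff = 9, pos = 5, neg = 4, p = 1.000000, fail to reject H0.


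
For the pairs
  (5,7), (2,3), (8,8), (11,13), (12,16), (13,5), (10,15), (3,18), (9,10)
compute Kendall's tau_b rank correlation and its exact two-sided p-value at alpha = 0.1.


Step 1: Enumerate the 36 unordered pairs (i,j) with i<j and classify each by sign(x_j-x_i) * sign(y_j-y_i).
  (1,2):dx=-3,dy=-4->C; (1,3):dx=+3,dy=+1->C; (1,4):dx=+6,dy=+6->C; (1,5):dx=+7,dy=+9->C
  (1,6):dx=+8,dy=-2->D; (1,7):dx=+5,dy=+8->C; (1,8):dx=-2,dy=+11->D; (1,9):dx=+4,dy=+3->C
  (2,3):dx=+6,dy=+5->C; (2,4):dx=+9,dy=+10->C; (2,5):dx=+10,dy=+13->C; (2,6):dx=+11,dy=+2->C
  (2,7):dx=+8,dy=+12->C; (2,8):dx=+1,dy=+15->C; (2,9):dx=+7,dy=+7->C; (3,4):dx=+3,dy=+5->C
  (3,5):dx=+4,dy=+8->C; (3,6):dx=+5,dy=-3->D; (3,7):dx=+2,dy=+7->C; (3,8):dx=-5,dy=+10->D
  (3,9):dx=+1,dy=+2->C; (4,5):dx=+1,dy=+3->C; (4,6):dx=+2,dy=-8->D; (4,7):dx=-1,dy=+2->D
  (4,8):dx=-8,dy=+5->D; (4,9):dx=-2,dy=-3->C; (5,6):dx=+1,dy=-11->D; (5,7):dx=-2,dy=-1->C
  (5,8):dx=-9,dy=+2->D; (5,9):dx=-3,dy=-6->C; (6,7):dx=-3,dy=+10->D; (6,8):dx=-10,dy=+13->D
  (6,9):dx=-4,dy=+5->D; (7,8):dx=-7,dy=+3->D; (7,9):dx=-1,dy=-5->C; (8,9):dx=+6,dy=-8->D
Step 2: C = 22, D = 14, total pairs = 36.
Step 3: tau = (C - D)/(n(n-1)/2) = (22 - 14)/36 = 0.222222.
Step 4: Exact two-sided p-value (enumerate n! = 362880 permutations of y under H0): p = 0.476709.
Step 5: alpha = 0.1. fail to reject H0.

tau_b = 0.2222 (C=22, D=14), p = 0.476709, fail to reject H0.


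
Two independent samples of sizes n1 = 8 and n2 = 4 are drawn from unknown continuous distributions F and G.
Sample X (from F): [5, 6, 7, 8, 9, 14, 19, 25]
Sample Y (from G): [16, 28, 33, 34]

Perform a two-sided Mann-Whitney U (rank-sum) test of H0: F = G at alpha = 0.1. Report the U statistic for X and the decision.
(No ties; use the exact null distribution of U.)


Step 1: Combine and sort all 12 observations; assign midranks.
sorted (value, group): (5,X), (6,X), (7,X), (8,X), (9,X), (14,X), (16,Y), (19,X), (25,X), (28,Y), (33,Y), (34,Y)
ranks: 5->1, 6->2, 7->3, 8->4, 9->5, 14->6, 16->7, 19->8, 25->9, 28->10, 33->11, 34->12
Step 2: Rank sum for X: R1 = 1 + 2 + 3 + 4 + 5 + 6 + 8 + 9 = 38.
Step 3: U_X = R1 - n1(n1+1)/2 = 38 - 8*9/2 = 38 - 36 = 2.
       U_Y = n1*n2 - U_X = 32 - 2 = 30.
Step 4: No ties, so the exact null distribution of U (based on enumerating the C(12,8) = 495 equally likely rank assignments) gives the two-sided p-value.
Step 5: p-value = 0.016162; compare to alpha = 0.1. reject H0.

U_X = 2, p = 0.016162, reject H0 at alpha = 0.1.


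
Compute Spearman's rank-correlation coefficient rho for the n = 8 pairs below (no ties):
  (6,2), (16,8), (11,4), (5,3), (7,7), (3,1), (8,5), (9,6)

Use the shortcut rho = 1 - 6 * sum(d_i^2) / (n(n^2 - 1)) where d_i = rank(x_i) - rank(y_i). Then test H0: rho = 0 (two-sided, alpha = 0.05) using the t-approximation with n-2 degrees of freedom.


Step 1: Rank x and y separately (midranks; no ties here).
rank(x): 6->3, 16->8, 11->7, 5->2, 7->4, 3->1, 8->5, 9->6
rank(y): 2->2, 8->8, 4->4, 3->3, 7->7, 1->1, 5->5, 6->6
Step 2: d_i = R_x(i) - R_y(i); compute d_i^2.
  (3-2)^2=1, (8-8)^2=0, (7-4)^2=9, (2-3)^2=1, (4-7)^2=9, (1-1)^2=0, (5-5)^2=0, (6-6)^2=0
sum(d^2) = 20.
Step 3: rho = 1 - 6*20 / (8*(8^2 - 1)) = 1 - 120/504 = 0.761905.
Step 4: Under H0, t = rho * sqrt((n-2)/(1-rho^2)) = 2.8814 ~ t(6).
Step 5: Two-sided p-value from the t-distribution with 6 df = 0.028005.
Step 6: alpha = 0.05. reject H0.

rho = 0.7619, p = 0.028005, reject H0 at alpha = 0.05.


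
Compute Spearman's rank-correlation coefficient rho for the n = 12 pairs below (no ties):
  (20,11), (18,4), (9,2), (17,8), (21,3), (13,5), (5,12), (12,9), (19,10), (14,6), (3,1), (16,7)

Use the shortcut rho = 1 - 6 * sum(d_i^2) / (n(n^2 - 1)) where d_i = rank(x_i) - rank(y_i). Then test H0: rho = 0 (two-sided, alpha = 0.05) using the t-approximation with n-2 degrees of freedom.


Step 1: Rank x and y separately (midranks; no ties here).
rank(x): 20->11, 18->9, 9->3, 17->8, 21->12, 13->5, 5->2, 12->4, 19->10, 14->6, 3->1, 16->7
rank(y): 11->11, 4->4, 2->2, 8->8, 3->3, 5->5, 12->12, 9->9, 10->10, 6->6, 1->1, 7->7
Step 2: d_i = R_x(i) - R_y(i); compute d_i^2.
  (11-11)^2=0, (9-4)^2=25, (3-2)^2=1, (8-8)^2=0, (12-3)^2=81, (5-5)^2=0, (2-12)^2=100, (4-9)^2=25, (10-10)^2=0, (6-6)^2=0, (1-1)^2=0, (7-7)^2=0
sum(d^2) = 232.
Step 3: rho = 1 - 6*232 / (12*(12^2 - 1)) = 1 - 1392/1716 = 0.188811.
Step 4: Under H0, t = rho * sqrt((n-2)/(1-rho^2)) = 0.6080 ~ t(10).
Step 5: Two-sided p-value from the t-distribution with 10 df = 0.556737.
Step 6: alpha = 0.05. fail to reject H0.

rho = 0.1888, p = 0.556737, fail to reject H0 at alpha = 0.05.


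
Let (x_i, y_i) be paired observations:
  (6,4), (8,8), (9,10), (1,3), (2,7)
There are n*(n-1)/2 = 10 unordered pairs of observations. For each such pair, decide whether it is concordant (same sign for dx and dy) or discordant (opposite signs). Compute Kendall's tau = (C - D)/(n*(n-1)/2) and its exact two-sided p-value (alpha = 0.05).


Step 1: Enumerate the 10 unordered pairs (i,j) with i<j and classify each by sign(x_j-x_i) * sign(y_j-y_i).
  (1,2):dx=+2,dy=+4->C; (1,3):dx=+3,dy=+6->C; (1,4):dx=-5,dy=-1->C; (1,5):dx=-4,dy=+3->D
  (2,3):dx=+1,dy=+2->C; (2,4):dx=-7,dy=-5->C; (2,5):dx=-6,dy=-1->C; (3,4):dx=-8,dy=-7->C
  (3,5):dx=-7,dy=-3->C; (4,5):dx=+1,dy=+4->C
Step 2: C = 9, D = 1, total pairs = 10.
Step 3: tau = (C - D)/(n(n-1)/2) = (9 - 1)/10 = 0.800000.
Step 4: Exact two-sided p-value (enumerate n! = 120 permutations of y under H0): p = 0.083333.
Step 5: alpha = 0.05. fail to reject H0.

tau_b = 0.8000 (C=9, D=1), p = 0.083333, fail to reject H0.


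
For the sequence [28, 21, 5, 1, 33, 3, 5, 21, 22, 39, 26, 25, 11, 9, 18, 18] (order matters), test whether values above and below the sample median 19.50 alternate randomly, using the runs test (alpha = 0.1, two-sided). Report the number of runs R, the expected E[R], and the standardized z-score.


Step 1: Compute median = 19.50; label A = above, B = below.
Labels in order: AABBABBAAAAABBBB  (n_A = 8, n_B = 8)
Step 2: Count runs R = 6.
Step 3: Under H0 (random ordering), E[R] = 2*n_A*n_B/(n_A+n_B) + 1 = 2*8*8/16 + 1 = 9.0000.
        Var[R] = 2*n_A*n_B*(2*n_A*n_B - n_A - n_B) / ((n_A+n_B)^2 * (n_A+n_B-1)) = 14336/3840 = 3.7333.
        SD[R] = 1.9322.
Step 4: Continuity-corrected z = (R + 0.5 - E[R]) / SD[R] = (6 + 0.5 - 9.0000) / 1.9322 = -1.2939.
Step 5: Two-sided p-value via normal approximation = 2*(1 - Phi(|z|)) = 0.195709.
Step 6: alpha = 0.1. fail to reject H0.

R = 6, z = -1.2939, p = 0.195709, fail to reject H0.


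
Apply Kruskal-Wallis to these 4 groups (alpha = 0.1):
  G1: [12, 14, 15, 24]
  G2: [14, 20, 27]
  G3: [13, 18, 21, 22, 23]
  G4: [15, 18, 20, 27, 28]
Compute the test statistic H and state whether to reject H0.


Step 1: Combine all N = 17 observations and assign midranks.
sorted (value, group, rank): (12,G1,1), (13,G3,2), (14,G1,3.5), (14,G2,3.5), (15,G1,5.5), (15,G4,5.5), (18,G3,7.5), (18,G4,7.5), (20,G2,9.5), (20,G4,9.5), (21,G3,11), (22,G3,12), (23,G3,13), (24,G1,14), (27,G2,15.5), (27,G4,15.5), (28,G4,17)
Step 2: Sum ranks within each group.
R_1 = 24 (n_1 = 4)
R_2 = 28.5 (n_2 = 3)
R_3 = 45.5 (n_3 = 5)
R_4 = 55 (n_4 = 5)
Step 3: H = 12/(N(N+1)) * sum(R_i^2/n_i) - 3(N+1)
     = 12/(17*18) * (24^2/4 + 28.5^2/3 + 45.5^2/5 + 55^2/5) - 3*18
     = 0.039216 * 1433.8 - 54
     = 2.227451.
Step 4: Ties present; correction factor C = 1 - 30/(17^3 - 17) = 0.993873. Corrected H = 2.227451 / 0.993873 = 2.241184.
Step 5: Under H0, H ~ chi^2(3); p-value = 0.523882.
Step 6: alpha = 0.1. fail to reject H0.

H = 2.2412, df = 3, p = 0.523882, fail to reject H0.


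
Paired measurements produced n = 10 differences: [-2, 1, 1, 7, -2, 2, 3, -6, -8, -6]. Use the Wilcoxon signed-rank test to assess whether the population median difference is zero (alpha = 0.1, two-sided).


Step 1: Drop any zero differences (none here) and take |d_i|.
|d| = [2, 1, 1, 7, 2, 2, 3, 6, 8, 6]
Step 2: Midrank |d_i| (ties get averaged ranks).
ranks: |2|->4, |1|->1.5, |1|->1.5, |7|->9, |2|->4, |2|->4, |3|->6, |6|->7.5, |8|->10, |6|->7.5
Step 3: Attach original signs; sum ranks with positive sign and with negative sign.
W+ = 1.5 + 1.5 + 9 + 4 + 6 = 22
W- = 4 + 4 + 7.5 + 10 + 7.5 = 33
(Check: W+ + W- = 55 should equal n(n+1)/2 = 55.)
Step 4: Test statistic W = min(W+, W-) = 22.
Step 5: Ties in |d|, so use the tie-corrected normal approximation.
        E[W] = n(n+1)/4 = 10*11/4 = 27.5.
        Tie groups: |d|=1 (t=2), |d|=2 (t=3), |d|=6 (t=2); sum(t^3 - t) = 36.
        Var[W] = n(n+1)(2n+1)/24 - sum(t^3-t)/48 = 2310/24 - 36/48 = 95.5.
        z = (W - E[W]) / sqrt(Var[W]) = (22 - 27.5) / 9.7724 = -0.5628.
        Two-sided p = 2*Phi(z) = 0.573565.
Step 6: alpha = 0.1. fail to reject H0.

W+ = 22, W- = 33, W = min = 22, p = 0.573565, fail to reject H0.


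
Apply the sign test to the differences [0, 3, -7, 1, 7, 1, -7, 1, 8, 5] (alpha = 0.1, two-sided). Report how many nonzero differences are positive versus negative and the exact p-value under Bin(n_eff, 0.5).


Step 1: Discard zero differences. Original n = 10; n_eff = number of nonzero differences = 9.
Nonzero differences (with sign): +3, -7, +1, +7, +1, -7, +1, +8, +5
Step 2: Count signs: positive = 7, negative = 2.
Step 3: Under H0: P(positive) = 0.5, so the number of positives S ~ Bin(9, 0.5).
Step 4: Two-sided exact p-value = sum of Bin(9,0.5) probabilities at or below the observed probability = 0.179688.
Step 5: alpha = 0.1. fail to reject H0.

n_eff = 9, pos = 7, neg = 2, p = 0.179688, fail to reject H0.


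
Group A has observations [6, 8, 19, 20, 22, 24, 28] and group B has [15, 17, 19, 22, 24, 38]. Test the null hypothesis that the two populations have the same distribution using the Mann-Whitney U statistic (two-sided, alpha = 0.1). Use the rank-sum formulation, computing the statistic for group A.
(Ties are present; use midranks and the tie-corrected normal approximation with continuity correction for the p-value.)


Step 1: Combine and sort all 13 observations; assign midranks.
sorted (value, group): (6,X), (8,X), (15,Y), (17,Y), (19,X), (19,Y), (20,X), (22,X), (22,Y), (24,X), (24,Y), (28,X), (38,Y)
ranks: 6->1, 8->2, 15->3, 17->4, 19->5.5, 19->5.5, 20->7, 22->8.5, 22->8.5, 24->10.5, 24->10.5, 28->12, 38->13
Step 2: Rank sum for X: R1 = 1 + 2 + 5.5 + 7 + 8.5 + 10.5 + 12 = 46.5.
Step 3: U_X = R1 - n1(n1+1)/2 = 46.5 - 7*8/2 = 46.5 - 28 = 18.5.
       U_Y = n1*n2 - U_X = 42 - 18.5 = 23.5.
Step 4: Ties are present, so use the tie-corrected normal approximation (with continuity correction) for the p-value.
Step 5: p-value = 0.774190; compare to alpha = 0.1. fail to reject H0.

U_X = 18.5, p = 0.774190, fail to reject H0 at alpha = 0.1.


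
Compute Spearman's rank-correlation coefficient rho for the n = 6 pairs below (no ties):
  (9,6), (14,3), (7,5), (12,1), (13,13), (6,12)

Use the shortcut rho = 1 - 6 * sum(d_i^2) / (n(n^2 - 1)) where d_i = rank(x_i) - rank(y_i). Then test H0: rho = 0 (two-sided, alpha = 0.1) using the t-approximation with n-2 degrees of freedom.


Step 1: Rank x and y separately (midranks; no ties here).
rank(x): 9->3, 14->6, 7->2, 12->4, 13->5, 6->1
rank(y): 6->4, 3->2, 5->3, 1->1, 13->6, 12->5
Step 2: d_i = R_x(i) - R_y(i); compute d_i^2.
  (3-4)^2=1, (6-2)^2=16, (2-3)^2=1, (4-1)^2=9, (5-6)^2=1, (1-5)^2=16
sum(d^2) = 44.
Step 3: rho = 1 - 6*44 / (6*(6^2 - 1)) = 1 - 264/210 = -0.257143.
Step 4: Under H0, t = rho * sqrt((n-2)/(1-rho^2)) = -0.5322 ~ t(4).
Step 5: Two-sided p-value from the t-distribution with 4 df = 0.622787.
Step 6: alpha = 0.1. fail to reject H0.

rho = -0.2571, p = 0.622787, fail to reject H0 at alpha = 0.1.


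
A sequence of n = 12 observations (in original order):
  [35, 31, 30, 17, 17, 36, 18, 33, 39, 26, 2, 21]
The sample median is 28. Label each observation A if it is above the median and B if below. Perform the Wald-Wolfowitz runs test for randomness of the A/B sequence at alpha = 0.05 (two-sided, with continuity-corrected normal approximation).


Step 1: Compute median = 28; label A = above, B = below.
Labels in order: AAABBABAABBB  (n_A = 6, n_B = 6)
Step 2: Count runs R = 6.
Step 3: Under H0 (random ordering), E[R] = 2*n_A*n_B/(n_A+n_B) + 1 = 2*6*6/12 + 1 = 7.0000.
        Var[R] = 2*n_A*n_B*(2*n_A*n_B - n_A - n_B) / ((n_A+n_B)^2 * (n_A+n_B-1)) = 4320/1584 = 2.7273.
        SD[R] = 1.6514.
Step 4: Continuity-corrected z = (R + 0.5 - E[R]) / SD[R] = (6 + 0.5 - 7.0000) / 1.6514 = -0.3028.
Step 5: Two-sided p-value via normal approximation = 2*(1 - Phi(|z|)) = 0.762069.
Step 6: alpha = 0.05. fail to reject H0.

R = 6, z = -0.3028, p = 0.762069, fail to reject H0.
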